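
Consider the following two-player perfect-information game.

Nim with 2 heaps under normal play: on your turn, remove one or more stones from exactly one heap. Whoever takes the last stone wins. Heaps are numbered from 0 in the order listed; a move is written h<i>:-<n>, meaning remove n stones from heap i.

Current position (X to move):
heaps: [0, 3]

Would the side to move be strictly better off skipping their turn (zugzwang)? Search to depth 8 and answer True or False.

p1 X@[(0,3)]: h1:-1[(0,2)]-1 h1:-2[(0,1)]-1 h1:-3[(0,0)]+1*
p2 O@[(0,0)] terminal -1; root [(0,3)] d8
if X skipped the turn, O would face:
~ p1 O@[(0,3)]: h1:-1[(0,2)]-1 h1:-2[(0,1)]-1 h1:-3[(0,0)]+1*
~ p2 X@[(0,0)] terminal -1; root [(0,3)] d8
compare (X): move=+1 vs pass=-1

zugzwang((0,3), X) = False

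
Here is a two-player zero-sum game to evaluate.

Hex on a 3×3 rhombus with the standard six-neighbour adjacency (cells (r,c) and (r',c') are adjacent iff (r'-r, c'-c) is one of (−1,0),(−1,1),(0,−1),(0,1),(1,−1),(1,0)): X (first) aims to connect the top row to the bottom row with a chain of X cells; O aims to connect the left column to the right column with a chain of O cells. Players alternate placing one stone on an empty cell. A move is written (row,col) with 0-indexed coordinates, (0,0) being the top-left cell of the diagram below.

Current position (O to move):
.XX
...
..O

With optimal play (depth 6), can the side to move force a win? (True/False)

p1 O@[.XX/.../..O]: (0,0)[OXX/.../..O]-1 (1,0)[.XX/O../..O]-1 (1,1)[.XX/.O./..O]+1* (1,2)[.XX/..O/..O]-1 (2,0)[.XX/.../O.O]-1 (2,1)[.XX/.../.OO]-1
p2 X@[.XX/.O./..O]: (0,0)[XXX/.O./..O]-1* (1,0)[.XX/XO./..O]-1 (1,2)[.XX/.OX/..O]-1 (2,0)[.XX/.O./X.O]-1 (2,1)[.XX/.O./.XO]-1
p3 O@[XXX/.O./..O]: (1,0)[XXX/OO./..O]+1* (1,2)[XXX/.OO/..O]+1 (2,0)[XXX/.O./O.O]+1 (2,1)[XXX/.O./.OO]+1
p4 X@[XXX/OO./..O]: (1,2)[XXX/OOX/..O]-1* (2,0)[XXX/OO./X.O]-1 (2,1)[XXX/OO./.XO]-1
p5 O@[XXX/OOX/..O]: (2,0)[XXX/OOX/O.O]-1 (2,1)[XXX/OOX/.OO]+1*
p6 X@[XXX/OOX/.OO] terminal -1; root [.XX/.../..O] d6

O winning at [.XX/.../..O]: True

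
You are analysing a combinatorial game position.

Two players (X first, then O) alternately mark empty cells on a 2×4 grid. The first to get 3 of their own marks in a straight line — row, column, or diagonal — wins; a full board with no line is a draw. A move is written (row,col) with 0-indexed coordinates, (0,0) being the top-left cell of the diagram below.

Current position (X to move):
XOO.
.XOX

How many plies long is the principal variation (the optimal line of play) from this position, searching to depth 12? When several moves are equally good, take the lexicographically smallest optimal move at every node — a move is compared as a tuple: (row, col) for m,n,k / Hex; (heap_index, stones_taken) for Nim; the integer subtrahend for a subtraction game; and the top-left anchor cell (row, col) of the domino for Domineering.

PV length from [XOO./.XOX]: 2 plies

p1 X@[XOO./.XOX]: (0,3)[XOOX/.XOX]+0* (1,0)[XOO./XXOX]-1
p2 O@[XOOX/.XOX]: (1,0)[XOOX/OXOX]+0*
p3 X@[XOOX/OXOX] terminal +0; root [XOO./.XOX] d12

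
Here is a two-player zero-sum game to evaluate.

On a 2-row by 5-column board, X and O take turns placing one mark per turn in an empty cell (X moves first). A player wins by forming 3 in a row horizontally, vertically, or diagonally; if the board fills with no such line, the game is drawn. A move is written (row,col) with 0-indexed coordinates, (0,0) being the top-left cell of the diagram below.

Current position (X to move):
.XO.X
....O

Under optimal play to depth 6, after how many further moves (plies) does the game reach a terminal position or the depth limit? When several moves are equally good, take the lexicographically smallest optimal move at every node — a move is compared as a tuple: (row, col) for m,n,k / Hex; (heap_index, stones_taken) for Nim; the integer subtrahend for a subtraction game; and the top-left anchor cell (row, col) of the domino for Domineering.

PV length from [.XO.X/....O]: 6 plies

ply 1, X at .XO.X/....O | (0,0)=+0→XXO.X/....O*; (0,3)=+0→.XOXX/....O; (1,0)=+0→.XO.X/X...O; (1,1)=+0→.XO.X/.X..O; (1,2)=+0→.XO.X/..X.O; (1,3)=+0→.XO.X/...XO
ply 2, O at XXO.X/....O | (0,3)=+0→XXOOX/....O*; (1,0)=+0→XXO.X/O...O; (1,1)=+0→XXO.X/.O..O; (1,2)=+0→XXO.X/..O.O; (1,3)=+0→XXO.X/...OO
ply 3, X at XXOOX/....O | (1,0)=+0→XXOOX/X...O*; (1,1)=+0→XXOOX/.X..O; (1,2)=+0→XXOOX/..X.O; (1,3)=+0→XXOOX/...XO
ply 4, O at XXOOX/X...O | (1,1)=+0→XXOOX/XO..O*; (1,2)=+0→XXOOX/X.O.O; (1,3)=+0→XXOOX/X..OO
ply 5, X at XXOOX/XO..O | (1,2)=+0→XXOOX/XOX.O*; (1,3)=+0→XXOOX/XO.XO
ply 6, O at XXOOX/XOX.O | (1,3)=+0→XXOOX/XOXOO*
ply 7: XXOOX/XOXOO is terminal +0 (X); from .XO.X/....O depth 6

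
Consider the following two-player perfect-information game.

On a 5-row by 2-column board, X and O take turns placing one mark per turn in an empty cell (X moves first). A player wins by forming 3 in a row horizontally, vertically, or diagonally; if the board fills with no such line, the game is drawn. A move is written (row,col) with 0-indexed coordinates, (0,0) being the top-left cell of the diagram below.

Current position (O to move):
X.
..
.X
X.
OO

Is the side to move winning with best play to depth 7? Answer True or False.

O winning at [X./../.X/X./OO]: False

ply 1, O at X./../.X/X./OO | (0,1)=+0→XO/../.X/X./OO*; (1,0)=-1→X./O./.X/X./OO; (1,1)=+0→X./.O/.X/X./OO; (2,0)=-1→X./../OX/X./OO; (3,1)=+0→X./../.X/XO/OO
ply 2, X at XO/../.X/X./OO | (1,0)=+0→XO/X./.X/X./OO*; (1,1)=+0→XO/.X/.X/X./OO; (2,0)=+0→XO/../XX/X./OO; (3,1)=+0→XO/../.X/XX/OO
ply 3, O at XO/X./.X/X./OO | (1,1)=-1→XO/XO/.X/X./OO; (2,0)=+0→XO/X./OX/X./OO*; (3,1)=-1→XO/X./.X/XO/OO
ply 4, X at XO/X./OX/X./OO | (1,1)=+0→XO/XX/OX/X./OO*; (3,1)=+0→XO/X./OX/XX/OO
ply 5, O at XO/XX/OX/X./OO | (3,1)=+0→XO/XX/OX/XO/OO*
ply 6: XO/XX/OX/XO/OO is terminal +0 (X); from X./../.X/X./OO depth 7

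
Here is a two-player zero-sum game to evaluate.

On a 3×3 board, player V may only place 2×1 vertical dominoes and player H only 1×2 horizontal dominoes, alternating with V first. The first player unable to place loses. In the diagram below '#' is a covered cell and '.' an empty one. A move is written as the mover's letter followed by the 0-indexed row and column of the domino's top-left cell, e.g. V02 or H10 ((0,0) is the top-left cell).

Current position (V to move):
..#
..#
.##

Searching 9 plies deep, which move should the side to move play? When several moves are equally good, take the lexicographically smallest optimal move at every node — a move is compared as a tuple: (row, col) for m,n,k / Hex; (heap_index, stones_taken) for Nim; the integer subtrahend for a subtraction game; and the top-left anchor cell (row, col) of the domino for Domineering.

ply 1, V at ..#/..#/.## | V00=+1→#.#/#.#/.##*; V01=+1→.##/.##/.##; V10=-1→..#/#.#/###
ply 2: #.#/#.#/.## is terminal -1 (H); from ..#/..#/.## depth 9

V's best at [..#/..#/.##]: V00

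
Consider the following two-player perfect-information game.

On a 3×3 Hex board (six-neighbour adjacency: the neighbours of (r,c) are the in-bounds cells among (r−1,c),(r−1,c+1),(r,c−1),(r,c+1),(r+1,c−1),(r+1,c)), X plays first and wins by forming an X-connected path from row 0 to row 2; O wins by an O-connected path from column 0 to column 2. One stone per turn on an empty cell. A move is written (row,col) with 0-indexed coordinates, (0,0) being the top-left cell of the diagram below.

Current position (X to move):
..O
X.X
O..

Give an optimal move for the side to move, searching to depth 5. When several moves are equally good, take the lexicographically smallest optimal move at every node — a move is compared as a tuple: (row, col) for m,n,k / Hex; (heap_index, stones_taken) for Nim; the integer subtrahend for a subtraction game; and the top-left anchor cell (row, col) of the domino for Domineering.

p1 X@[..O/X.X/O..]: (0,0)[X.O/X.X/O..]-1 (0,1)[.XO/X.X/O..]-1 (1,1)[..O/XXX/O..]+1* (2,1)[..O/X.X/OX.]-1 (2,2)[..O/X.X/O.X]-1
p2 O@[..O/XXX/O..]: (0,0)[O.O/XXX/O..]-1* (0,1)[.OO/XXX/O..]-1 (2,1)[..O/XXX/OO.]-1 (2,2)[..O/XXX/O.O]-1
p3 X@[O.O/XXX/O..]: (0,1)[OXO/XXX/O..]+1* (2,1)[O.O/XXX/OX.]-1 (2,2)[O.O/XXX/O.X]-1
p4 O@[OXO/XXX/O..]: (2,1)[OXO/XXX/OO.]-1* (2,2)[OXO/XXX/O.O]-1
p5 X@[OXO/XXX/OO.]: (2,2)[OXO/XXX/OOX]+1*
p6 O@[OXO/XXX/OOX] terminal -1; root [..O/X.X/O..] d5

X's best at [..O/X.X/O..]: (1,1)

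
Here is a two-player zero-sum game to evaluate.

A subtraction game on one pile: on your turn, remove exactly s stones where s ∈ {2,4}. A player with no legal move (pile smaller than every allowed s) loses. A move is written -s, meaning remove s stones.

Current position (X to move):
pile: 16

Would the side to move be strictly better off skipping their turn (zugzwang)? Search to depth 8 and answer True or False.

[16] X move#1: -2:-1/14, -4:+1/12*
[12] O move#2: -2:-1/10*, -4:-1/8
[10] X move#3: -2:-1/8, -4:+1/6*
[6] O move#4: -2:-1/4*, -4:-1/2
[4] X move#5: -2:-1/2, -4:+1/0*
[0] end (terminal -1, O#6); searched 16 to 8
if X skipped the turn, O would face:
~ [16] O move#1: -2:-1/14, -4:+1/12*
~ [12] X move#2: -2:-1/10*, -4:-1/8
~ [10] O move#3: -2:-1/8, -4:+1/6*
~ [6] X move#4: -2:-1/4*, -4:-1/2
~ [4] O move#5: -2:-1/2, -4:+1/0*
~ [0] end (terminal -1, X#6); searched 16 to 8
compare (X): move=+1 vs pass=-1

zugzwang(16, X) = False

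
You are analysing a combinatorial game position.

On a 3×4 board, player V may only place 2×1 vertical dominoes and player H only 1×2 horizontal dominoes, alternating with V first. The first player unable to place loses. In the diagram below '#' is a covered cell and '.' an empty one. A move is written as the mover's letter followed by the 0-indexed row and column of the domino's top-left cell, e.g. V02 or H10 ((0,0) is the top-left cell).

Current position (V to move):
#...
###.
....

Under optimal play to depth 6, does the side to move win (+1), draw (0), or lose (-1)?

value(#.../###./...., V) = -1

p1 V@[#.../###./....]: V03[#..#/####/....]-1* V13[#.../####/...#]-1
p2 H@[#..#/####/....]: H01[####/####/....]+1* H20[#..#/####/##..]+1 H21[#..#/####/.##.]+1 H22[#..#/####/..##]+1
p3 V@[####/####/....] terminal -1; root [#.../###./....] d6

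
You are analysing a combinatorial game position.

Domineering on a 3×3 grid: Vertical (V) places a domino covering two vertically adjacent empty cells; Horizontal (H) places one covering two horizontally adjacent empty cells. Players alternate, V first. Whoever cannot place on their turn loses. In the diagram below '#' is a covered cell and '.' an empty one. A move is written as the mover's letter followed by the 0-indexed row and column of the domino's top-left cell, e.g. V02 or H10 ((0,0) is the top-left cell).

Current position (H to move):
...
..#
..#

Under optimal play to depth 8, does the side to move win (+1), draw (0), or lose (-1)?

p1 H@[.../..#/..#]: H00[##./..#/..#]-1 H01[.##/..#/..#]-1 H10[.../###/..#]+1* H20[.../..#/###]-1
p2 V@[.../###/..#] terminal -1; root [.../..#/..#] d8

value(.../..#/..#, H) = +1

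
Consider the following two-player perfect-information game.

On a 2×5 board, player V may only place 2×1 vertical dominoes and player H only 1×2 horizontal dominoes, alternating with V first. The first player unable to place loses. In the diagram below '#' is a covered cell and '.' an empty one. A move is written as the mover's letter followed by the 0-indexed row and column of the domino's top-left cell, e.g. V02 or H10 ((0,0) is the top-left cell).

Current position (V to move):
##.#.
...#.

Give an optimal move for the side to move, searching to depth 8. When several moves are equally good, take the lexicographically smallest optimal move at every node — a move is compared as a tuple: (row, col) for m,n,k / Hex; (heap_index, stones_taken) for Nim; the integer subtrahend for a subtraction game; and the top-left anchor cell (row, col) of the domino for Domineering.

V's best at [##.#./...#.]: V02

ply 1, V at ##.#./...#. | V02=+1→####./..##.*; V04=-1→##.##/...##
ply 2, H at ####./..##. | H10=-1→####./####.*
ply 3, V at ####./####. | V04=+1→#####/#####*
ply 4: #####/##### is terminal -1 (H); from ##.#./...#. depth 8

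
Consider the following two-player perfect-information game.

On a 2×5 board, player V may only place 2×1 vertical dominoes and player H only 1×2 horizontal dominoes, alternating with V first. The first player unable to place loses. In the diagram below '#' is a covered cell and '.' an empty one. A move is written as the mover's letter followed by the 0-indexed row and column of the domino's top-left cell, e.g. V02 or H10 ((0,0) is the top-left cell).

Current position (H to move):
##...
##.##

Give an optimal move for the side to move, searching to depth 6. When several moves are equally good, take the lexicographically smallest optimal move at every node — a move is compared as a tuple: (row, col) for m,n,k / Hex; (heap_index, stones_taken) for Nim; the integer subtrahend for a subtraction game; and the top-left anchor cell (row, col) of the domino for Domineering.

H's best at [##.../##.##]: H02

p1 H@[##.../##.##]: H02[####./##.##]+1* H03[##.##/##.##]-1
p2 V@[####./##.##] terminal -1; root [##.../##.##] d6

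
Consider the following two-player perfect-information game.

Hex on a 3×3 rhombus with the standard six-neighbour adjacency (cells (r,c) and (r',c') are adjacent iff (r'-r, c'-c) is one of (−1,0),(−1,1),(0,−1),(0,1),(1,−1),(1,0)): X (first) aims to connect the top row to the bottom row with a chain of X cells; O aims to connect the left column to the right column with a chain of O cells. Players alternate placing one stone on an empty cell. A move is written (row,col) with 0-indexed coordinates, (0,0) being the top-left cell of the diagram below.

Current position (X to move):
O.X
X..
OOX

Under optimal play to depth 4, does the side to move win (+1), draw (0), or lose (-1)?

value(O.X/X../OOX, X) = +1

ply 1, X at O.X/X../OOX | (0,1)=-1→OXX/X../OOX; (1,1)=-1→O.X/XX./OOX; (1,2)=+1→O.X/X.X/OOX*
ply 2: O.X/X.X/OOX is terminal -1 (O); from O.X/X../OOX depth 4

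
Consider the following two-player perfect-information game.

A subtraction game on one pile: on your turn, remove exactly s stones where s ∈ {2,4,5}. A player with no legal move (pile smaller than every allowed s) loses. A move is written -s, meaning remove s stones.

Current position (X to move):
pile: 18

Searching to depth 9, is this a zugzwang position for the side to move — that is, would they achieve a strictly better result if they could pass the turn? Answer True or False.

zugzwang(18, X) = False

p1 X@[18]: -2[16]-1 -4[14]+1* -5[13]-1
p2 O@[14]: -2[12]-1* -4[10]-1 -5[9]-1
p3 X@[12]: -2[10]-1 -4[8]+1* -5[7]+1
p4 O@[8]: -2[6]-1* -4[4]-1 -5[3]-1
p5 X@[6]: -2[4]-1 -4[2]-1 -5[1]+1*
p6 O@[1] terminal -1; root [18] d9
pass branch (O moves first from the same position):
  | p1 O@[18]: -2[16]-1 -4[14]+1* -5[13]-1
  | p2 X@[14]: -2[12]-1* -4[10]-1 -5[9]-1
  | p3 O@[12]: -2[10]-1 -4[8]+1* -5[7]+1
  | p4 X@[8]: -2[6]-1* -4[4]-1 -5[3]-1
  | p5 O@[6]: -2[4]-1 -4[2]-1 -5[1]+1*
  | p6 X@[1] terminal -1; root [18] d9
X moving scores +1; X passing scores -1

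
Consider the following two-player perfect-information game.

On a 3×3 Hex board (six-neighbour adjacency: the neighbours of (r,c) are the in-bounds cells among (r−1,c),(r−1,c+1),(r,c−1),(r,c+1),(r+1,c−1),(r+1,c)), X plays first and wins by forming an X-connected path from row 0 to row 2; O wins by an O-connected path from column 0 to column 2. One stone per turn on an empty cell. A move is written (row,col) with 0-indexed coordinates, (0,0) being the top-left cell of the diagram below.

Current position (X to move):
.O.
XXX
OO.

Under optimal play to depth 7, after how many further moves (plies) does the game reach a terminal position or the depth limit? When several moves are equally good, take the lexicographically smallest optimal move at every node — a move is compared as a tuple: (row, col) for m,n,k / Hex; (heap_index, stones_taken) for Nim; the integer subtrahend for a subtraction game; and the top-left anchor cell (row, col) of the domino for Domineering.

PV length from [.O./XXX/OO.]: 3 plies

p1 X@[.O./XXX/OO.]: (0,0)[XO./XXX/OO.]-1 (0,2)[.OX/XXX/OO.]-1 (2,2)[.O./XXX/OOX]+1*
p2 O@[.O./XXX/OOX]: (0,0)[OO./XXX/OOX]-1* (0,2)[.OO/XXX/OOX]-1
p3 X@[OO./XXX/OOX]: (0,2)[OOX/XXX/OOX]+1*
p4 O@[OOX/XXX/OOX] terminal -1; root [.O./XXX/OO.] d7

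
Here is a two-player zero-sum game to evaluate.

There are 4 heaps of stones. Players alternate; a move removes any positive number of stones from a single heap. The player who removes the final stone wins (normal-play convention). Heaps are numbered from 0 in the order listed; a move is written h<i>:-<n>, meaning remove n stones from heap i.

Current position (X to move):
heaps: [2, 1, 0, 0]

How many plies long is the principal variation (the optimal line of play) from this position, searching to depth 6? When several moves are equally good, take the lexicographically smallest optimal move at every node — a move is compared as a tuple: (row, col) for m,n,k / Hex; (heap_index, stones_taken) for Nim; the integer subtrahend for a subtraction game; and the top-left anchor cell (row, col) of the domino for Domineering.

PV length from [(2,1,0,0)]: 3 plies

p1 X@[(2,1,0,0)]: h0:-1[(1,1,0,0)]+1* h0:-2[(0,1,0,0)]-1 h1:-1[(2,0,0,0)]-1
p2 O@[(1,1,0,0)]: h0:-1[(0,1,0,0)]-1* h1:-1[(1,0,0,0)]-1
p3 X@[(0,1,0,0)]: h1:-1[(0,0,0,0)]+1*
p4 O@[(0,0,0,0)] terminal -1; root [(2,1,0,0)] d6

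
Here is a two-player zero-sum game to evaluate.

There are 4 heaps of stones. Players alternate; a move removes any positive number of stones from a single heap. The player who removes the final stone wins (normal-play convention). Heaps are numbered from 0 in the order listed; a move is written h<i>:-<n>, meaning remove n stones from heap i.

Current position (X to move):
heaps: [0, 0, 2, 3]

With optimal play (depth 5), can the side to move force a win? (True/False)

X winning at [(0,0,2,3)]: True

[(0,0,2,3)] X move#1: h2:-1:-1/(0,0,1,3), h2:-2:-1/(0,0,0,3), h3:-1:+1/(0,0,2,2)*, h3:-2:-1/(0,0,2,1), h3:-3:-1/(0,0,2,0)
[(0,0,2,2)] O move#2: h2:-1:-1/(0,0,1,2)*, h2:-2:-1/(0,0,0,2), h3:-1:-1/(0,0,2,1), h3:-2:-1/(0,0,2,0)
[(0,0,1,2)] X move#3: h2:-1:-1/(0,0,0,2), h3:-1:+1/(0,0,1,1)*, h3:-2:-1/(0,0,1,0)
[(0,0,1,1)] O move#4: h2:-1:-1/(0,0,0,1)*, h3:-1:-1/(0,0,1,0)
[(0,0,0,1)] X move#5: h3:-1:+1/(0,0,0,0)*
[(0,0,0,0)] end (terminal -1, O#6); searched (0,0,2,3) to 5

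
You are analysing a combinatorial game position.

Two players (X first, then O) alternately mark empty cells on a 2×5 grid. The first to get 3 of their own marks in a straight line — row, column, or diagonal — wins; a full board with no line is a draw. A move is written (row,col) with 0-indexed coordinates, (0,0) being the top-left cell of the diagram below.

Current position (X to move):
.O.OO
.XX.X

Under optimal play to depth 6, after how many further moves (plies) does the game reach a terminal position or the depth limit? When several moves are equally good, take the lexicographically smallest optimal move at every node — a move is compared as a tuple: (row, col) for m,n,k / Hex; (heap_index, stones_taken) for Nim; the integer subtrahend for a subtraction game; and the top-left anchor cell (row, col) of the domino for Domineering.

PV length from [.O.OO/.XX.X]: 3 plies

[.O.OO/.XX.X] X move#1: (0,0):-1/XO.OO/.XX.X, (0,2):+1/.OXOO/.XX.X*, (1,0):+1/.O.OO/XXX.X, (1,3):+1/.O.OO/.XXXX
[.OXOO/.XX.X] O move#2: (0,0):-1/OOXOO/.XX.X*, (1,0):-1/.OXOO/OXX.X, (1,3):-1/.OXOO/.XXOX
[OOXOO/.XX.X] X move#3: (1,0):+1/OOXOO/XXX.X*, (1,3):+1/OOXOO/.XXXX
[OOXOO/XXX.X] end (terminal -1, O#4); searched .O.OO/.XX.X to 6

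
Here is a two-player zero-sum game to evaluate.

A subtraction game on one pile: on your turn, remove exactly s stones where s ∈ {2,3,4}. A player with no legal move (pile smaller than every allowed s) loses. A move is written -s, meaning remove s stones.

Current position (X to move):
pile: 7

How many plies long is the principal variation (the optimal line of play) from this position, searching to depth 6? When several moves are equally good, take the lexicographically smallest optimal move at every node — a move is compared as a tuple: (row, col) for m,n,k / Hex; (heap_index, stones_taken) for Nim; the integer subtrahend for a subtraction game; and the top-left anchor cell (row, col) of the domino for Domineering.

PV length from [7]: 2 plies

p1 X@[7]: -2[5]-1* -3[4]-1 -4[3]-1
p2 O@[5]: -2[3]-1 -3[2]-1 -4[1]+1*
p3 X@[1] terminal -1; root [7] d6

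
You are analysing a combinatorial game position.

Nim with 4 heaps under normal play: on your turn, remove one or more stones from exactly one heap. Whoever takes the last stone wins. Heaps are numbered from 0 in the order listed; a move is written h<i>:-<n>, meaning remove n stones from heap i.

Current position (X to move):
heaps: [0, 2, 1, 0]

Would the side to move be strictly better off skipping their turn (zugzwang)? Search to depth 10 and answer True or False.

ply 1, X at (0,2,1,0) | h1:-1=+1→(0,1,1,0)*; h1:-2=-1→(0,0,1,0); h2:-1=-1→(0,2,0,0)
ply 2, O at (0,1,1,0) | h1:-1=-1→(0,0,1,0)*; h2:-1=-1→(0,1,0,0)
ply 3, X at (0,0,1,0) | h2:-1=+1→(0,0,0,0)*
ply 4: (0,0,0,0) is terminal -1 (O); from (0,2,1,0) depth 10
suppose X passes — search the same position with O to move:
pass> ply 1, O at (0,2,1,0) | h1:-1=+1→(0,1,1,0)*; h1:-2=-1→(0,0,1,0); h2:-1=-1→(0,2,0,0)
pass> ply 2, X at (0,1,1,0) | h1:-1=-1→(0,0,1,0)*; h2:-1=-1→(0,1,0,0)
pass> ply 3, O at (0,0,1,0) | h2:-1=+1→(0,0,0,0)*
pass> ply 4: (0,0,0,0) is terminal -1 (X); from (0,2,1,0) depth 10
for X: play +1, pass -1

zugzwang((0,2,1,0), X) = False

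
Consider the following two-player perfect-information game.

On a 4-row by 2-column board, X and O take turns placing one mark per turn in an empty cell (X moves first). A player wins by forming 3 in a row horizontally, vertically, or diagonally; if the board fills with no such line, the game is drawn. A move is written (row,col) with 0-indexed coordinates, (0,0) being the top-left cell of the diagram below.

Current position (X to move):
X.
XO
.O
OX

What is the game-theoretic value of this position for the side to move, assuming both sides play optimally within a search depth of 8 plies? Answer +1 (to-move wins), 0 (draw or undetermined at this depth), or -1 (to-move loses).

value(X./XO/.O/OX, X) = +1

[X./XO/.O/OX] X move#1: (0,1):+0/XX/XO/.O/OX, (2,0):+1/X./XO/XO/OX*
[X./XO/XO/OX] end (terminal -1, O#2); searched X./XO/.O/OX to 8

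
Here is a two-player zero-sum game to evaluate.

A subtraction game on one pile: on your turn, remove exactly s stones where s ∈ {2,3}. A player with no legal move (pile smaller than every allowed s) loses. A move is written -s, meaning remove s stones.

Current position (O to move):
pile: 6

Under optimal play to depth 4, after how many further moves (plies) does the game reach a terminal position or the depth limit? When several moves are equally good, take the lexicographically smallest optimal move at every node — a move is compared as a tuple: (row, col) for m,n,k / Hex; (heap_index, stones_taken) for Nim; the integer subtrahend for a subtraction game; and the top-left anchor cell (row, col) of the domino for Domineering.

ply 1, O at 6 | -2=-1→4*; -3=-1→3
ply 2, X at 4 | -2=-1→2; -3=+1→1*
ply 3: 1 is terminal -1 (O); from 6 depth 4

PV length from [6]: 2 plies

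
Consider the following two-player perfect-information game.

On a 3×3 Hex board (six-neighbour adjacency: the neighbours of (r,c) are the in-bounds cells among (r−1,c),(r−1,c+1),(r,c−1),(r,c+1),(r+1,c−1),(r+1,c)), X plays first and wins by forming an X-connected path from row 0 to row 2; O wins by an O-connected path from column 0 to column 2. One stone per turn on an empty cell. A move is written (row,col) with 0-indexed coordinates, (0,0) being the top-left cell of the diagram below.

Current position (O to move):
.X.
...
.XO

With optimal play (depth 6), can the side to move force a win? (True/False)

O winning at [.X./.../.XO]: True

ply 1, O at .X./.../.XO | (0,0)=-1→OX./.../.XO; (0,2)=-1→.XO/.../.XO; (1,0)=-1→.X./O../.XO; (1,1)=+1→.X./.O./.XO*; (1,2)=-1→.X./..O/.XO; (2,0)=-1→.X./.../OXO
ply 2, X at .X./.O./.XO | (0,0)=-1→XX./.O./.XO*; (0,2)=-1→.XX/.O./.XO; (1,0)=-1→.X./XO./.XO; (1,2)=-1→.X./.OX/.XO; (2,0)=-1→.X./.O./XXO
ply 3, O at XX./.O./.XO | (0,2)=+1→XXO/.O./.XO*; (1,0)=+1→XX./OO./.XO; (1,2)=+1→XX./.OO/.XO; (2,0)=+1→XX./.O./OXO
ply 4, X at XXO/.O./.XO | (1,0)=-1→XXO/XO./.XO*; (1,2)=-1→XXO/.OX/.XO; (2,0)=-1→XXO/.O./XXO
ply 5, O at XXO/XO./.XO | (1,2)=-1→XXO/XOO/.XO; (2,0)=+1→XXO/XO./OXO*
ply 6: XXO/XO./OXO is terminal -1 (X); from .X./.../.XO depth 6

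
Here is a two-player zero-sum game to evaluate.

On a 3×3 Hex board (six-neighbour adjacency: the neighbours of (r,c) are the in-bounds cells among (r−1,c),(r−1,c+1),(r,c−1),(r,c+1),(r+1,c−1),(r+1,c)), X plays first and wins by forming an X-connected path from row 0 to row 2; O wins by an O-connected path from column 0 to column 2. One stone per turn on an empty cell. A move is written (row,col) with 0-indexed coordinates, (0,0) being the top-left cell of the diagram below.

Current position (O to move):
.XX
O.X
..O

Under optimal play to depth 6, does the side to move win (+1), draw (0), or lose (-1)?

p1 O@[.XX/O.X/..O]: (0,0)[OXX/O.X/..O]-1 (1,1)[.XX/OOX/..O]-1 (2,0)[.XX/O.X/O.O]-1 (2,1)[.XX/O.X/.OO]+1*
p2 X@[.XX/O.X/.OO]: (0,0)[XXX/O.X/.OO]-1* (1,1)[.XX/OXX/.OO]-1 (2,0)[.XX/O.X/XOO]-1
p3 O@[XXX/O.X/.OO]: (1,1)[XXX/OOX/.OO]+1* (2,0)[XXX/O.X/OOO]+1
p4 X@[XXX/OOX/.OO] terminal -1; root [.XX/O.X/..O] d6

value(.XX/O.X/..O, O) = +1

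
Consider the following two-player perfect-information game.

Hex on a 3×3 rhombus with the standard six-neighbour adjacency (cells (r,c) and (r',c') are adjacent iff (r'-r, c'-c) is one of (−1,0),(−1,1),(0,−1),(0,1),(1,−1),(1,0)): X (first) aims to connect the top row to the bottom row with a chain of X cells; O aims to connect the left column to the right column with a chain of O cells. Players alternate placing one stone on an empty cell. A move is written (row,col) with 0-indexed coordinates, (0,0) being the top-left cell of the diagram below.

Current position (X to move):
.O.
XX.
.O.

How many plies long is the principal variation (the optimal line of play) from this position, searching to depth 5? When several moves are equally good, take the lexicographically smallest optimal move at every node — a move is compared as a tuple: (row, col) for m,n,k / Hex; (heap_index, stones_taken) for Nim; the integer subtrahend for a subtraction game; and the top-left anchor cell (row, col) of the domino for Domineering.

PV length from [.O./XX./.O.]: 5 plies

ply 1, X at .O./XX./.O. | (0,0)=-1→XO./XX./.O.; (0,2)=-1→.OX/XX./.O.; (1,2)=+1→.O./XXX/.O.*; (2,0)=+1→.O./XX./XO.; (2,2)=+1→.O./XX./.OX
ply 2, O at .O./XXX/.O. | (0,0)=-1→OO./XXX/.O.*; (0,2)=-1→.OO/XXX/.O.; (2,0)=-1→.O./XXX/OO.; (2,2)=-1→.O./XXX/.OO
ply 3, X at OO./XXX/.O. | (0,2)=+1→OOX/XXX/.O.*; (2,0)=-1→OO./XXX/XO.; (2,2)=-1→OO./XXX/.OX
ply 4, O at OOX/XXX/.O. | (2,0)=-1→OOX/XXX/OO.*; (2,2)=-1→OOX/XXX/.OO
ply 5, X at OOX/XXX/OO. | (2,2)=+1→OOX/XXX/OOX*
ply 6: OOX/XXX/OOX is terminal -1 (O); from .O./XX./.O. depth 5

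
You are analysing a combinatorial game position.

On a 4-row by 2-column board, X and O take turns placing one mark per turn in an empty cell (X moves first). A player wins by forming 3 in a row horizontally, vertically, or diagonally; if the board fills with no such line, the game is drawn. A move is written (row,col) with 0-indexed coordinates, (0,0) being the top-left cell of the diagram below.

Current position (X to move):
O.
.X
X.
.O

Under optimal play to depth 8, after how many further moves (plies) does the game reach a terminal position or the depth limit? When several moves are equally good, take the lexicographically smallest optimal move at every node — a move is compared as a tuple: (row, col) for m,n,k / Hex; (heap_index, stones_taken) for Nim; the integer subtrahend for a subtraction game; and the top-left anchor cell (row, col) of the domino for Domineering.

[O./.X/X./.O] X move#1: (0,1):+0/OX/.X/X./.O*, (1,0):+0/O./XX/X./.O, (2,1):+0/O./.X/XX/.O, (3,0):+0/O./.X/X./XO
[OX/.X/X./.O] O move#2: (1,0):-1/OX/OX/X./.O, (2,1):+0/OX/.X/XO/.O*, (3,0):-1/OX/.X/X./OO
[OX/.X/XO/.O] X move#3: (1,0):+0/OX/XX/XO/.O*, (3,0):+0/OX/.X/XO/XO
[OX/XX/XO/.O] O move#4: (3,0):+0/OX/XX/XO/OO*
[OX/XX/XO/OO] end (terminal +0, X#5); searched O./.X/X./.O to 8

PV length from [O./.X/X./.O]: 4 plies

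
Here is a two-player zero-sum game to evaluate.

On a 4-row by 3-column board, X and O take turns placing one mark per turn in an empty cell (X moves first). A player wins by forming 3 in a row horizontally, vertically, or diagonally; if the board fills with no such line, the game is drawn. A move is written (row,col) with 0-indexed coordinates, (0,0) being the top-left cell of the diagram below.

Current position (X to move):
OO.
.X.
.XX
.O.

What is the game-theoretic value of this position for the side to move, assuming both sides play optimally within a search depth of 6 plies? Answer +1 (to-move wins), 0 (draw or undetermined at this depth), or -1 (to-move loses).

value(OO./.X./.XX/.O., X) = +1

p1 X@[OO./.X./.XX/.O.]: (0,2)[OOX/.X./.XX/.O.]+1* (1,0)[OO./XX./.XX/.O.]-1 (1,2)[OO./.XX/.XX/.O.]-1 (2,0)[OO./.X./XXX/.O.]+1 (3,0)[OO./.X./.XX/XO.]-1 (3,2)[OO./.X./.XX/.OX]-1
p2 O@[OOX/.X./.XX/.O.]: (1,0)[OOX/OX./.XX/.O.]-1* (1,2)[OOX/.XO/.XX/.O.]-1 (2,0)[OOX/.X./OXX/.O.]-1 (3,0)[OOX/.X./.XX/OO.]-1 (3,2)[OOX/.X./.XX/.OO]-1
p3 X@[OOX/OX./.XX/.O.]: (1,2)[OOX/OXX/.XX/.O.]+1* (2,0)[OOX/OX./XXX/.O.]+1 (3,0)[OOX/OX./.XX/XO.]-1 (3,2)[OOX/OX./.XX/.OX]-1
p4 O@[OOX/OXX/.XX/.O.] terminal -1; root [OO./.X./.XX/.O.] d6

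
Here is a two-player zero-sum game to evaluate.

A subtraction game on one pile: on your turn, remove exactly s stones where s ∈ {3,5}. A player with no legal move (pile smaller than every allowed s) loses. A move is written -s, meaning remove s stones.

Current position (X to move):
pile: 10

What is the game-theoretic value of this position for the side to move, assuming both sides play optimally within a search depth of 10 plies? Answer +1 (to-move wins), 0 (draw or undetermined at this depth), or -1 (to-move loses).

value(10, X) = -1

p1 X@[10]: -3[7]-1* -5[5]-1
p2 O@[7]: -3[4]-1 -5[2]+1*
p3 X@[2] terminal -1; root [10] d10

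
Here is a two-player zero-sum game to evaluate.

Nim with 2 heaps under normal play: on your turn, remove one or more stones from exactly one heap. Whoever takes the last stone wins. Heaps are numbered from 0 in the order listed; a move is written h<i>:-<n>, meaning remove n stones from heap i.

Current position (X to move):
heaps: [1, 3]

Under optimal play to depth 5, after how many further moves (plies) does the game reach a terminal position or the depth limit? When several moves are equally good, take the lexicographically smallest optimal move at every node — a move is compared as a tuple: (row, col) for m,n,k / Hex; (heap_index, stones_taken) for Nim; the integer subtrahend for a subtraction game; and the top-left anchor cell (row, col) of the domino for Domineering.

PV length from [(1,3)]: 3 plies

p1 X@[(1,3)]: h0:-1[(0,3)]-1 h1:-1[(1,2)]-1 h1:-2[(1,1)]+1* h1:-3[(1,0)]-1
p2 O@[(1,1)]: h0:-1[(0,1)]-1* h1:-1[(1,0)]-1
p3 X@[(0,1)]: h1:-1[(0,0)]+1*
p4 O@[(0,0)] terminal -1; root [(1,3)] d5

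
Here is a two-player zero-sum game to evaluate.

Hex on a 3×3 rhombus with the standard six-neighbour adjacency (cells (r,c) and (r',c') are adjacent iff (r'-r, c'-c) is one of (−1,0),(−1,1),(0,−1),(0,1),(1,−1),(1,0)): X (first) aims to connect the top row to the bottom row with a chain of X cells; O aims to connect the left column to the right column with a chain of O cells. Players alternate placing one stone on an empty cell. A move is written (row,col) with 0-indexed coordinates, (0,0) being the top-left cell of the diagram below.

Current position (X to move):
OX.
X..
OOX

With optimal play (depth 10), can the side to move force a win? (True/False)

p1 X@[OX./X../OOX]: (0,2)[OXX/X../OOX]-1 (1,1)[OX./XX./OOX]-1 (1,2)[OX./X.X/OOX]+1*
p2 O@[OX./X.X/OOX]: (0,2)[OXO/X.X/OOX]-1* (1,1)[OX./XOX/OOX]-1
p3 X@[OXO/X.X/OOX]: (1,1)[OXO/XXX/OOX]+1*
p4 O@[OXO/XXX/OOX] terminal -1; root [OX./X../OOX] d10

X winning at [OX./X../OOX]: True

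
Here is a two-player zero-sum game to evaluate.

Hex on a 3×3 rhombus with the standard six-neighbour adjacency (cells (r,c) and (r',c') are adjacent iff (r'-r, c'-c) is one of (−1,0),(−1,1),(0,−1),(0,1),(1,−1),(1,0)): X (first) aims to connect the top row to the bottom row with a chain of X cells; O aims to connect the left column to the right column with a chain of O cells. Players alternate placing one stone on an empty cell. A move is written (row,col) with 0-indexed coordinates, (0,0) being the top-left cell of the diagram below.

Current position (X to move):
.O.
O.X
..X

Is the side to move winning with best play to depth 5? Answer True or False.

X winning at [.O./O.X/..X]: True

p1 X@[.O./O.X/..X]: (0,0)[XO./O.X/..X]-1 (0,2)[.OX/O.X/..X]+1* (1,1)[.O./OXX/..X]-1 (2,0)[.O./O.X/X.X]-1 (2,1)[.O./O.X/.XX]-1
p2 O@[.OX/O.X/..X] terminal -1; root [.O./O.X/..X] d5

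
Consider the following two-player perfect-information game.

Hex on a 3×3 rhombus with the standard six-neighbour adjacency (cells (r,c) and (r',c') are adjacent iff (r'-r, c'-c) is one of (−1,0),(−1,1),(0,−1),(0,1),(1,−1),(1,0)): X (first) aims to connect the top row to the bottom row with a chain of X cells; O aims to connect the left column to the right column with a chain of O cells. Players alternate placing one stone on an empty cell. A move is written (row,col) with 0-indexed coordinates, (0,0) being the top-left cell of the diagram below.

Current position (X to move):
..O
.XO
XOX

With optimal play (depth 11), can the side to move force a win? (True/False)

X winning at [..O/.XO/XOX]: True

[..O/.XO/XOX] X move#1: (0,0):+1/X.O/.XO/XOX*, (0,1):+1/.XO/.XO/XOX, (1,0):+1/..O/XXO/XOX
[X.O/.XO/XOX] O move#2: (0,1):-1/XOO/.XO/XOX*, (1,0):-1/X.O/OXO/XOX
[XOO/.XO/XOX] X move#3: (1,0):+1/XOO/XXO/XOX*
[XOO/XXO/XOX] end (terminal -1, O#4); searched ..O/.XO/XOX to 11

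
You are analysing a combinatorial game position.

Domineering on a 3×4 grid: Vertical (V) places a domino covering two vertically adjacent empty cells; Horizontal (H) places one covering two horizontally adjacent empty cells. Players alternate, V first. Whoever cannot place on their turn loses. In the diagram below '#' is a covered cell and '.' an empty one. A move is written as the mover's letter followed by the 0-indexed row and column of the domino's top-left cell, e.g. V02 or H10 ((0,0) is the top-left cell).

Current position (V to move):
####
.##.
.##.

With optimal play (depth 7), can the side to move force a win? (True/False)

p1 V@[####/.##./.##.]: V10[####/###./###.]+1* V13[####/.###/.###]+1
p2 H@[####/###./###.] terminal -1; root [####/.##./.##.] d7

V winning at [####/.##./.##.]: True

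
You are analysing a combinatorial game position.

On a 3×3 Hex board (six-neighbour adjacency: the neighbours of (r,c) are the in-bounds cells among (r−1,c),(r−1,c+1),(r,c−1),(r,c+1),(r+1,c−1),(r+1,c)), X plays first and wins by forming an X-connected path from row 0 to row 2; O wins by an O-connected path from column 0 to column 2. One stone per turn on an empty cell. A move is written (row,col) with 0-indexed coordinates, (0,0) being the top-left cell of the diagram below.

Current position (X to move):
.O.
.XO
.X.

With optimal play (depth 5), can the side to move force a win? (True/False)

ply 1, X at .O./.XO/.X. | (0,0)=+1→XO./.XO/.X.*; (0,2)=+1→.OX/.XO/.X.; (1,0)=+1→.O./XXO/.X.; (2,0)=-1→.O./.XO/XX.; (2,2)=-1→.O./.XO/.XX
ply 2, O at XO./.XO/.X. | (0,2)=-1→XOO/.XO/.X.*; (1,0)=-1→XO./OXO/.X.; (2,0)=-1→XO./.XO/OX.; (2,2)=-1→XO./.XO/.XO
ply 3, X at XOO/.XO/.X. | (1,0)=+1→XOO/XXO/.X.*; (2,0)=-1→XOO/.XO/XX.; (2,2)=-1→XOO/.XO/.XX
ply 4: XOO/XXO/.X. is terminal -1 (O); from .O./.XO/.X. depth 5

X winning at [.O./.XO/.X.]: True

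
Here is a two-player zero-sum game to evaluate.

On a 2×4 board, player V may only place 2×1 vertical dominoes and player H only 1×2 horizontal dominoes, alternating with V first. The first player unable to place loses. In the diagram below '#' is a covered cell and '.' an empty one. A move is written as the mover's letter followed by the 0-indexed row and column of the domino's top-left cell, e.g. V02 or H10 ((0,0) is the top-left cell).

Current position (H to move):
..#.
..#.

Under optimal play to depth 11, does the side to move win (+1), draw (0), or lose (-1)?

value(..#./..#., H) = +1

p1 H@[..#./..#.]: H00[###./..#.]+1* H10[..#./###.]+1
p2 V@[###./..#.]: V03[####/..##]-1*
p3 H@[####/..##]: H10[####/####]+1*
p4 V@[####/####] terminal -1; root [..#./..#.] d11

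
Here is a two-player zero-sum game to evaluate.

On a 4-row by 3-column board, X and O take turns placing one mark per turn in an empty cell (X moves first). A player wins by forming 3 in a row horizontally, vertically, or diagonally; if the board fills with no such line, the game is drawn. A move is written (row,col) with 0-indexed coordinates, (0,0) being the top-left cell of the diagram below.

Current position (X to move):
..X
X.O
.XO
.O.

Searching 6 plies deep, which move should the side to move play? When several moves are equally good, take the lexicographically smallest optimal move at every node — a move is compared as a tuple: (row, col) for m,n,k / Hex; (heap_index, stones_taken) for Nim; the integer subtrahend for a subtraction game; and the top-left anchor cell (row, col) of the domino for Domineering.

p1 X@[..X/X.O/.XO/.O.]: (0,0)[X.X/X.O/.XO/.O.]-1 (0,1)[.XX/X.O/.XO/.O.]-1 (1,1)[..X/XXO/.XO/.O.]-1 (2,0)[..X/X.O/XXO/.O.]-1 (3,0)[..X/X.O/.XO/XO.]-1 (3,2)[..X/X.O/.XO/.OX]+1*
p2 O@[..X/X.O/.XO/.OX] terminal -1; root [..X/X.O/.XO/.O.] d6

X's best at [..X/X.O/.XO/.O.]: (3,2)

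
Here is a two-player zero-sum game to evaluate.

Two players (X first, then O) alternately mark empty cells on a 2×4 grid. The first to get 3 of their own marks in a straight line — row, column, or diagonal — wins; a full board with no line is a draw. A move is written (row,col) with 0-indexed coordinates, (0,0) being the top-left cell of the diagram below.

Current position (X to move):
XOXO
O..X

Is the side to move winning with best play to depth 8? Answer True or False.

[XOXO/O..X] X move#1: (1,1):+0/XOXO/OX.X*, (1,2):+0/XOXO/O.XX
[XOXO/OX.X] O move#2: (1,2):+0/XOXO/OXOX*
[XOXO/OXOX] end (terminal +0, X#3); searched XOXO/O..X to 8

X winning at [XOXO/O..X]: False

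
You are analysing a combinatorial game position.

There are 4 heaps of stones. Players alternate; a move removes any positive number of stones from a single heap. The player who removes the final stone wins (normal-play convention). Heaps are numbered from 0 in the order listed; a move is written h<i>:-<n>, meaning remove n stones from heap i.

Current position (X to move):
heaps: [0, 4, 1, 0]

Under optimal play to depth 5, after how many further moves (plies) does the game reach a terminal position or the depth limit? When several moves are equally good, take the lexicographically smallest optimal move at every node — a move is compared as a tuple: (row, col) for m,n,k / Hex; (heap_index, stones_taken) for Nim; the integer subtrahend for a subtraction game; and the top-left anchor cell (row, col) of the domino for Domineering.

PV length from [(0,4,1,0)]: 3 plies

[(0,4,1,0)] X move#1: h1:-1:-1/(0,3,1,0), h1:-2:-1/(0,2,1,0), h1:-3:+1/(0,1,1,0)*, h1:-4:-1/(0,0,1,0), h2:-1:-1/(0,4,0,0)
[(0,1,1,0)] O move#2: h1:-1:-1/(0,0,1,0)*, h2:-1:-1/(0,1,0,0)
[(0,0,1,0)] X move#3: h2:-1:+1/(0,0,0,0)*
[(0,0,0,0)] end (terminal -1, O#4); searched (0,4,1,0) to 5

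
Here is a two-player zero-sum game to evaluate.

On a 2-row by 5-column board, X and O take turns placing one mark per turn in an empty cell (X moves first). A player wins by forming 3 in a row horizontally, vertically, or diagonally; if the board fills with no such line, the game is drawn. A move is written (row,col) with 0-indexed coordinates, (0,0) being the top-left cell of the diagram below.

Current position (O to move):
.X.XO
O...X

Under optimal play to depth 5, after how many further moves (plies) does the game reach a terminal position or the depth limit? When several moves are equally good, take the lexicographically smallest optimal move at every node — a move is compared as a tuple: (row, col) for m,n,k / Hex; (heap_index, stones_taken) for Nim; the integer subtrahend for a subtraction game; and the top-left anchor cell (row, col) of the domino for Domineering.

[.X.XO/O...X] O move#1: (0,0):-1/OX.XO/O...X, (0,2):+0/.XOXO/O...X*, (1,1):-1/.X.XO/OO..X, (1,2):-1/.X.XO/O.O.X, (1,3):-1/.X.XO/O..OX
[.XOXO/O...X] X move#2: (0,0):+0/XXOXO/O...X*, (1,1):+0/.XOXO/OX..X, (1,2):+0/.XOXO/O.X.X, (1,3):+0/.XOXO/O..XX
[XXOXO/O...X] O move#3: (1,1):+0/XXOXO/OO..X*, (1,2):+0/XXOXO/O.O.X, (1,3):+0/XXOXO/O..OX
[XXOXO/OO..X] X move#4: (1,2):+0/XXOXO/OOX.X*, (1,3):-1/XXOXO/OO.XX
[XXOXO/OOX.X] O move#5: (1,3):+0/XXOXO/OOXOX*
[XXOXO/OOXOX] end (terminal +0, X#6); searched .X.XO/O...X to 5

PV length from [.X.XO/O...X]: 5 plies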